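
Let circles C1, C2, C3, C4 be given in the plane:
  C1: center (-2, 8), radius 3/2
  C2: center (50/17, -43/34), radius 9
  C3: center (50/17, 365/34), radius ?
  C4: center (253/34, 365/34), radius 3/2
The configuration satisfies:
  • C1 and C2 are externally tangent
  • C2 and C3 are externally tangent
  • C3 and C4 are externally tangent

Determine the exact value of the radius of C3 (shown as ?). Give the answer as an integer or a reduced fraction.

3

1. [ext C2·C3]  r_C3² + 18r_C3 − 63 = 0  ⇒  r_C3 = 3 (r>0 drops 1)
2. [ext C3·C4]  r_C3² + 3r_C3 − 18 = 0  ⇒  r_C3 = 3 (r>0 drops 1)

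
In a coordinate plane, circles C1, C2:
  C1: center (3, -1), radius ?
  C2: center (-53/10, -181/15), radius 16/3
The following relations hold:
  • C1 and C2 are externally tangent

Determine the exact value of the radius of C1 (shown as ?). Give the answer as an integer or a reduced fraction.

1. [ext C1·C2]  r_C1² + (32/3)r_C1 − 1955/12 = 0  ⇒  r_C1 = 17/2 (r>0 drops 1)

17/2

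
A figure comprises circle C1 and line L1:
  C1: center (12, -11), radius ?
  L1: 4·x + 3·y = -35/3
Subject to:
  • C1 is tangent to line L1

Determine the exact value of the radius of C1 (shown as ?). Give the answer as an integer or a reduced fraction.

16/3

1. [C1‖L1]  r_C1² − 256/9 = 0  ⇒  r_C1 = 16/3 (r>0 drops 1)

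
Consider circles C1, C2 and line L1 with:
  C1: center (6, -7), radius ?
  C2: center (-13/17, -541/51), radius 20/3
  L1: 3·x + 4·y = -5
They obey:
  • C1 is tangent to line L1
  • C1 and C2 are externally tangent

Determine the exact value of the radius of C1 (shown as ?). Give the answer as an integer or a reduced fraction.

1

1. [C1‖L1]  r_C1² − 1 = 0  ⇒  r_C1 = 1 (r>0 drops 1)
2. [ext C1·C2]  r_C1² + (40/3)r_C1 − 43/3 = 0  ⇒  r_C1 = 1 (r>0 drops 1)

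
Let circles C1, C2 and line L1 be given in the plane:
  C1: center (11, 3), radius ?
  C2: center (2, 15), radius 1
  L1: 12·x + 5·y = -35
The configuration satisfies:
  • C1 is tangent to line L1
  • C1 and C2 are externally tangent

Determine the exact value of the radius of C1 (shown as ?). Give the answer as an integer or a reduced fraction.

1. [C1‖L1]  r_C1² − 196 = 0  ⇒  r_C1 = 14 (r>0 drops 1)
2. [ext C1·C2]  r_C1² + 2r_C1 − 224 = 0  ⇒  r_C1 = 14 (r>0 drops 1)

14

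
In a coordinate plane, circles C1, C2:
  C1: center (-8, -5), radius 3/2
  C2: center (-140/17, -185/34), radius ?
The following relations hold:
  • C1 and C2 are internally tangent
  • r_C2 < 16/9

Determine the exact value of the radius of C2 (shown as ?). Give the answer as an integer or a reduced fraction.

1. [int C1,C2]  r_C2² − 3r_C2 + 2 = 0  ⇒  r_C2 = 1 or 2
2. given r_C2 < 16/9: keep 1

1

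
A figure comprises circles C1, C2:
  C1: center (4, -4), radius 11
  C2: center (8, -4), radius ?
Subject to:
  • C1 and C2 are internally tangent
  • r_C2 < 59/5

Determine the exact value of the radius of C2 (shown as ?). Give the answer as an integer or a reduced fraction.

7

1. [int C1,C2]  r_C2² − 22r_C2 + 105 = 0  ⇒  r_C2 = 7 or 15
2. given r_C2 < 59/5: keep 7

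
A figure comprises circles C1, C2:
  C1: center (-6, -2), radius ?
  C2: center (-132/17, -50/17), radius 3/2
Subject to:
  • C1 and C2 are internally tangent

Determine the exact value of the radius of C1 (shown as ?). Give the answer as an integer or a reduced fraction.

7/2

1. [int C1,C2]  r_C1² − 3r_C1 − 7/4 = 0  ⇒  r_C1 = 7/2 (r>0 drops 1)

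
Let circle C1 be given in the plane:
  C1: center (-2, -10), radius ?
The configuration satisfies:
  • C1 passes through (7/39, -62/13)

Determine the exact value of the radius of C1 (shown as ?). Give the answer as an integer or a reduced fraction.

17/3

1. [C1∋P]  r_C1² − 289/9 = 0  ⇒  r_C1 = 17/3 (r>0 drops 1)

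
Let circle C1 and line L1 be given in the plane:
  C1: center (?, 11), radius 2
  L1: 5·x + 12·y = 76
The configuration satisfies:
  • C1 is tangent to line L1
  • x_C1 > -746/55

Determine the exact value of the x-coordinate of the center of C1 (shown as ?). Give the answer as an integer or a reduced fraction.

-6

1. [C1‖L1]  x_C1² + (112/5)x_C1 + 492/5 = 0  ⇒  x_C1 = -82/5 or -6
2. given x_C1 > -746/55: keep -6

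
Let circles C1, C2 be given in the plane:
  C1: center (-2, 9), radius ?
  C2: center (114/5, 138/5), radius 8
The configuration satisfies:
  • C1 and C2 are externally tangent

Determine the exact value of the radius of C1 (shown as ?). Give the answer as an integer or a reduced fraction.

1. [ext C1·C2]  r_C1² + 16r_C1 − 897 = 0  ⇒  r_C1 = 23 (r>0 drops 1)

23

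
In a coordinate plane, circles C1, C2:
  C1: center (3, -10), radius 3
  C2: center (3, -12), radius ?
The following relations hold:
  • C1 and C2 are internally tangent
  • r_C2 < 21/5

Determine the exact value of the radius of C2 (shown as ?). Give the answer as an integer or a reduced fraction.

1. [int C1,C2]  r_C2² − 6r_C2 + 5 = 0  ⇒  r_C2 = 1 or 5
2. given r_C2 < 21/5: keep 1

1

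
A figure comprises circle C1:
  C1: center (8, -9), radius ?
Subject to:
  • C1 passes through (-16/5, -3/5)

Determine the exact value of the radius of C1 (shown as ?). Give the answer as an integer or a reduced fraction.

1. [C1∋P]  r_C1² − 196 = 0  ⇒  r_C1 = 14 (r>0 drops 1)

14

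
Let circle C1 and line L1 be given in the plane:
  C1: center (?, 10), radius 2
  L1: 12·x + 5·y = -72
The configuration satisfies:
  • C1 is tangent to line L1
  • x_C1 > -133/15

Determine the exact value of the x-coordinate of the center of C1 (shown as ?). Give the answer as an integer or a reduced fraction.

-8

1. [C1‖L1]  x_C1² + (61/3)x_C1 + 296/3 = 0  ⇒  x_C1 = -37/3 or -8
2. given x_C1 > -133/15: keep -8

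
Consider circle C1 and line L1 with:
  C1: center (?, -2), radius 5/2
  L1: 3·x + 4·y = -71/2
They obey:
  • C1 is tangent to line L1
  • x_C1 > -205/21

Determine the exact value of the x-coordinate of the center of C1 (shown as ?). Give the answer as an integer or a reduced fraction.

-5

1. [C1‖L1]  x_C1² + (55/3)x_C1 + 200/3 = 0  ⇒  x_C1 = -40/3 or -5
2. given x_C1 > -205/21: keep -5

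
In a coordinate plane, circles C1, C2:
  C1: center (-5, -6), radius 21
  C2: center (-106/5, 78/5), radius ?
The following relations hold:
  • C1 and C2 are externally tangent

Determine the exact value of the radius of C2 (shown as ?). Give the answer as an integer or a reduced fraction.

6

1. [ext C1·C2]  r_C2² + 42r_C2 − 288 = 0  ⇒  r_C2 = 6 (r>0 drops 1)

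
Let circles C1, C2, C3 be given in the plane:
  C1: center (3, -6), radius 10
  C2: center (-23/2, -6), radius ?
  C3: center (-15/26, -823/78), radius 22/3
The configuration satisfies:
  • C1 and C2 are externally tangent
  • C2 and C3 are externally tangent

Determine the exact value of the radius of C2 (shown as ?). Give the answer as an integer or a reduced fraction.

9/2

1. [ext C1·C2]  r_C2² + 20r_C2 − 441/4 = 0  ⇒  r_C2 = 9/2 (r>0 drops 1)
2. [ext C2·C3]  r_C2² + (44/3)r_C2 − 345/4 = 0  ⇒  r_C2 = 9/2 (r>0 drops 1)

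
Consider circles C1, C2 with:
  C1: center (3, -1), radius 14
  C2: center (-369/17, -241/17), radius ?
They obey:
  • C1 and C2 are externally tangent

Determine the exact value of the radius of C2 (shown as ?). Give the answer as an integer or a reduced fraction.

1. [ext C1·C2]  r_C2² + 28r_C2 − 588 = 0  ⇒  r_C2 = 14 (r>0 drops 1)

14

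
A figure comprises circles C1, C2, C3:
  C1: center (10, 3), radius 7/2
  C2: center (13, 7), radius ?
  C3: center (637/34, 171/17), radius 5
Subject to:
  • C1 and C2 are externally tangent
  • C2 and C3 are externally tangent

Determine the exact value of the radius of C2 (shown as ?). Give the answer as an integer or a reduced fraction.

1. [ext C1·C2]  r_C2² + 7r_C2 − 51/4 = 0  ⇒  r_C2 = 3/2 (r>0 drops 1)
2. [ext C2·C3]  r_C2² + 10r_C2 − 69/4 = 0  ⇒  r_C2 = 3/2 (r>0 drops 1)

3/2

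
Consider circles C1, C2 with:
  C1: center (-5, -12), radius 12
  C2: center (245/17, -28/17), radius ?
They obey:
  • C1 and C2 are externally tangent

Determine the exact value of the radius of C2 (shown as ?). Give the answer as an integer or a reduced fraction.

10

1. [ext C1·C2]  r_C2² + 24r_C2 − 340 = 0  ⇒  r_C2 = 10 (r>0 drops 1)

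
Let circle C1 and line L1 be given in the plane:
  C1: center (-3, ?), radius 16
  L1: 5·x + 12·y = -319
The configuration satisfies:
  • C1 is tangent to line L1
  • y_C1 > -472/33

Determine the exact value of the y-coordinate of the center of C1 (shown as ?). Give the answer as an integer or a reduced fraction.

1. [C1‖L1]  y_C1² + (152/3)y_C1 + 1024/3 = 0  ⇒  y_C1 = -128/3 or -8
2. given y_C1 > -472/33: keep -8

-8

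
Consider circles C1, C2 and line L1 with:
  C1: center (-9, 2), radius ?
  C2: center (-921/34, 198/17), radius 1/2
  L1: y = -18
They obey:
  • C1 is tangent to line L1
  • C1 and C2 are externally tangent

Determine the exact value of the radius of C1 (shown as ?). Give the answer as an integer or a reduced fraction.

1. [C1‖L1]  r_C1² − 400 = 0  ⇒  r_C1 = 20 (r>0 drops 1)
2. [ext C1·C2]  r_C1² + 1r_C1 − 420 = 0  ⇒  r_C1 = 20 (r>0 drops 1)

20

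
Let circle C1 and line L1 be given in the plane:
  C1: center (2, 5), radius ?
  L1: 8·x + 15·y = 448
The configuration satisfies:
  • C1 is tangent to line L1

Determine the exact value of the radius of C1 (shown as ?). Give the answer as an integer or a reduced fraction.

21

1. [C1‖L1]  r_C1² − 441 = 0  ⇒  r_C1 = 21 (r>0 drops 1)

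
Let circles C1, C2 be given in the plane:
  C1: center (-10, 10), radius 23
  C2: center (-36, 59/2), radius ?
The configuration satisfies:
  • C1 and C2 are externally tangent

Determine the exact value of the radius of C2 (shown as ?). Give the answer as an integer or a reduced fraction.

1. [ext C1·C2]  r_C2² + 46r_C2 − 2109/4 = 0  ⇒  r_C2 = 19/2 (r>0 drops 1)

19/2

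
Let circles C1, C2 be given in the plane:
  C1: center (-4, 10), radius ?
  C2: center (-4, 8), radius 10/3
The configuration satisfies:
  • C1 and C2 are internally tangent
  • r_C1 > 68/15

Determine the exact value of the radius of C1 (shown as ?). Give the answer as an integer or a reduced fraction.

16/3

1. [int C1,C2]  r_C1² − (20/3)r_C1 + 64/9 = 0  ⇒  r_C1 = 4/3 or 16/3
2. given r_C1 > 68/15: keep 16/3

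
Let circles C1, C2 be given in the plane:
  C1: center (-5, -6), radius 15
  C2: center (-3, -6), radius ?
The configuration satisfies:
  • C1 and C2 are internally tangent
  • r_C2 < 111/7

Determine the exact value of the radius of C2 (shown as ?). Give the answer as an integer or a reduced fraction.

1. [int C1,C2]  r_C2² − 30r_C2 + 221 = 0  ⇒  r_C2 = 13 or 17
2. given r_C2 < 111/7: keep 13

13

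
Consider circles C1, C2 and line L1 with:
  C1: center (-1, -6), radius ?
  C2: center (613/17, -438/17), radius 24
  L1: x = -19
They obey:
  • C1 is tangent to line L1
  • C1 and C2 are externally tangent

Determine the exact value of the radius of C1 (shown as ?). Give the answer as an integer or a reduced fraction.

18

1. [C1‖L1]  r_C1² − 324 = 0  ⇒  r_C1 = 18 (r>0 drops 1)
2. [ext C1·C2]  r_C1² + 48r_C1 − 1188 = 0  ⇒  r_C1 = 18 (r>0 drops 1)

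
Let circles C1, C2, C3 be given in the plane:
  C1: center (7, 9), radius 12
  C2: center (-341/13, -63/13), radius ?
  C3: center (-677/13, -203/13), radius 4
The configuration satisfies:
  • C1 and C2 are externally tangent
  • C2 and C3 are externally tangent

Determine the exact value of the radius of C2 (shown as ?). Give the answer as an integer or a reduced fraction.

1. [ext C1·C2]  r_C2² + 24r_C2 − 1152 = 0  ⇒  r_C2 = 24 (r>0 drops 1)
2. [ext C2·C3]  r_C2² + 8r_C2 − 768 = 0  ⇒  r_C2 = 24 (r>0 drops 1)

24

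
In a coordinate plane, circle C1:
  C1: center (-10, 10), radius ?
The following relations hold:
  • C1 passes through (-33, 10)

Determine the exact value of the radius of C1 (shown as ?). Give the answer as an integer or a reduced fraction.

1. [C1∋P]  r_C1² − 529 = 0  ⇒  r_C1 = 23 (r>0 drops 1)

23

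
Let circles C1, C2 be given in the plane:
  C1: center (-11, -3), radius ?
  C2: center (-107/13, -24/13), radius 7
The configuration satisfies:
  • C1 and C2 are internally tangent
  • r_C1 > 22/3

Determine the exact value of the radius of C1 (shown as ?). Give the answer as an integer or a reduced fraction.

10

1. [int C1,C2]  r_C1² − 14r_C1 + 40 = 0  ⇒  r_C1 = 4 or 10
2. given r_C1 > 22/3: keep 10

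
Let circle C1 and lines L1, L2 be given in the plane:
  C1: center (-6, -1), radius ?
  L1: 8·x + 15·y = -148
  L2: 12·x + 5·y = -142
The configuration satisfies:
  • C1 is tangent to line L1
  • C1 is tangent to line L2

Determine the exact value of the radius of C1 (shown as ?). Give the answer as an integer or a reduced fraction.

5

1. [C1‖L1]  r_C1² − 25 = 0  ⇒  r_C1 = 5 (r>0 drops 1)
2. [C1‖L2]  r_C1² − 25 = 0  ⇒  r_C1 = 5 (r>0 drops 1)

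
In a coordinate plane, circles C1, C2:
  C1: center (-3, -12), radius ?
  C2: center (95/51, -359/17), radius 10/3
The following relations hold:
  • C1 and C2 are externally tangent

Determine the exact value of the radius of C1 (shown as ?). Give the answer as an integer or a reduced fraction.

7

1. [ext C1·C2]  r_C1² + (20/3)r_C1 − 287/3 = 0  ⇒  r_C1 = 7 (r>0 drops 1)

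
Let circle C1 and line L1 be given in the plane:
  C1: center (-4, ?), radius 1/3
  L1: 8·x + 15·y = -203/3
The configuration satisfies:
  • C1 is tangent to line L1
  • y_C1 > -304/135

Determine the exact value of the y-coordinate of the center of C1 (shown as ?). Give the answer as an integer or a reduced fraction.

1. [C1‖L1]  y_C1² + (214/45)y_C1 + 248/45 = 0  ⇒  y_C1 = -124/45 or -2
2. given y_C1 > -304/135: keep -2

-2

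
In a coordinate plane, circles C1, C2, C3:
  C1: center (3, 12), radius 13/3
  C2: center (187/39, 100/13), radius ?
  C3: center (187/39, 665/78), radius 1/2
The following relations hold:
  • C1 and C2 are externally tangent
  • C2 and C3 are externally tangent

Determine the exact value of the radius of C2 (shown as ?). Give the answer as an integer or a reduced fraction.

1/3

1. [ext C1·C2]  r_C2² + (26/3)r_C2 − 3 = 0  ⇒  r_C2 = 1/3 (r>0 drops 1)
2. [ext C2·C3]  r_C2² + 1r_C2 − 4/9 = 0  ⇒  r_C2 = 1/3 (r>0 drops 1)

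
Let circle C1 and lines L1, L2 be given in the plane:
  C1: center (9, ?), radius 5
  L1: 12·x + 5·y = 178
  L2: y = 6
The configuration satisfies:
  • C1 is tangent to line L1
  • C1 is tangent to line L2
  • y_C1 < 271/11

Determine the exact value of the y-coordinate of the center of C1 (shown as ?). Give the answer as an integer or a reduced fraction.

1. [C1‖L1]  y_C1² − 28y_C1 + 27 = 0  ⇒  y_C1 = 1 or 27
2. [C1‖L2]  y_C1² − 12y_C1 + 11 = 0  ⇒  y_C1 = 1 or 11

1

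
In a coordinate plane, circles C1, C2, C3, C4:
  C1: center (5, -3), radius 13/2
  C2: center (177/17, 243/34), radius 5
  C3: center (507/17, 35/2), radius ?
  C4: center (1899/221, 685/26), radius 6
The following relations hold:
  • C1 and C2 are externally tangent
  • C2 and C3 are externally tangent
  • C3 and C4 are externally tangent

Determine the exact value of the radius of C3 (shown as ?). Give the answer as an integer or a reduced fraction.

17

1. [ext C2·C3]  r_C3² + 10r_C3 − 459 = 0  ⇒  r_C3 = 17 (r>0 drops 1)
2. [ext C3·C4]  r_C3² + 12r_C3 − 493 = 0  ⇒  r_C3 = 17 (r>0 drops 1)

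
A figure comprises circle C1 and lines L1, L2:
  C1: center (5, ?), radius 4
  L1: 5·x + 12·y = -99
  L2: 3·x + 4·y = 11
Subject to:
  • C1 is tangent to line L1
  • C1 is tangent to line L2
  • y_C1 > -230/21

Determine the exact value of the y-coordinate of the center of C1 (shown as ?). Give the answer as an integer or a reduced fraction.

1. [C1‖L1]  y_C1² + (62/3)y_C1 + 88 = 0  ⇒  y_C1 = -44/3 or -6
2. [C1‖L2]  y_C1² + 2y_C1 − 24 = 0  ⇒  y_C1 = -6 or 4

-6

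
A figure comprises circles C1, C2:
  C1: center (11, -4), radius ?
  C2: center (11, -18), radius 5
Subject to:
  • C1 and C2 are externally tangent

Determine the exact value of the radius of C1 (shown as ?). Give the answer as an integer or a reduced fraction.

1. [ext C1·C2]  r_C1² + 10r_C1 − 171 = 0  ⇒  r_C1 = 9 (r>0 drops 1)

9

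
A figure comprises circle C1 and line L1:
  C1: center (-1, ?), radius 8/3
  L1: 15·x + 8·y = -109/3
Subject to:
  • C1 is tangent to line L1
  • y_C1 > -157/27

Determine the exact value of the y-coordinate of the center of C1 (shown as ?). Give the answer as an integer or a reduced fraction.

3

1. [C1‖L1]  y_C1² + (16/3)y_C1 − 25 = 0  ⇒  y_C1 = -25/3 or 3
2. given y_C1 > -157/27: keep 3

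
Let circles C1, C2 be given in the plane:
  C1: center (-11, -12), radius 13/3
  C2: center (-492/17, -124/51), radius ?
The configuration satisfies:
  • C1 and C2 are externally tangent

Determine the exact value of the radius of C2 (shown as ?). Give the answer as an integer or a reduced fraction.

1. [ext C1·C2]  r_C2² + (26/3)r_C2 − 1184/3 = 0  ⇒  r_C2 = 16 (r>0 drops 1)

16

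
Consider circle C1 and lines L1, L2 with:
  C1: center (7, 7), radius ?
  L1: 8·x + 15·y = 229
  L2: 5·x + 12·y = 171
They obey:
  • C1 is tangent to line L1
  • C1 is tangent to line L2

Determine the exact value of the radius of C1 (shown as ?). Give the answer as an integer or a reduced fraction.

1. [C1‖L1]  r_C1² − 16 = 0  ⇒  r_C1 = 4 (r>0 drops 1)
2. [C1‖L2]  r_C1² − 16 = 0  ⇒  r_C1 = 4 (r>0 drops 1)

4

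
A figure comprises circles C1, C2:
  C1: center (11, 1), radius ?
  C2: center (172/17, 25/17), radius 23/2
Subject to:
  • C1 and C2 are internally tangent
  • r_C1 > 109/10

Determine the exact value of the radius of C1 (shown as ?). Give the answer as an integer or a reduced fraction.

1. [int C1,C2]  r_C1² − 23r_C1 + 525/4 = 0  ⇒  r_C1 = 21/2 or 25/2
2. given r_C1 > 109/10: keep 25/2

25/2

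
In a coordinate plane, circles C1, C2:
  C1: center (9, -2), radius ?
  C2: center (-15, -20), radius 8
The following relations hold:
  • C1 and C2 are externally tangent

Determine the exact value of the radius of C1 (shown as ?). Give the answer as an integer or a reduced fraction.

1. [ext C1·C2]  r_C1² + 16r_C1 − 836 = 0  ⇒  r_C1 = 22 (r>0 drops 1)

22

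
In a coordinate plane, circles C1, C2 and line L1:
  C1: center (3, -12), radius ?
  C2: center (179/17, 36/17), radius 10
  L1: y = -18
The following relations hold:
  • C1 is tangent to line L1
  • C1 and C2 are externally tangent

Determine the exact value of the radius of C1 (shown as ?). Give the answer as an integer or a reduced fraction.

6

1. [C1‖L1]  r_C1² − 36 = 0  ⇒  r_C1 = 6 (r>0 drops 1)
2. [ext C1·C2]  r_C1² + 20r_C1 − 156 = 0  ⇒  r_C1 = 6 (r>0 drops 1)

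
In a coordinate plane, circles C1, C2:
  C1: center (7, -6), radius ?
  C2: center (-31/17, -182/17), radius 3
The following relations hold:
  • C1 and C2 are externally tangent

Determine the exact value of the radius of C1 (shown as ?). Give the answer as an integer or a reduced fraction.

7

1. [ext C1·C2]  r_C1² + 6r_C1 − 91 = 0  ⇒  r_C1 = 7 (r>0 drops 1)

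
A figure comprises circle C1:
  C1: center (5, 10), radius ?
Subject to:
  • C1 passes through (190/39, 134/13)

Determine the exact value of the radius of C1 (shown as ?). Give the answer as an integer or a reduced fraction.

1. [C1∋P]  r_C1² − 1/9 = 0  ⇒  r_C1 = 1/3 (r>0 drops 1)

1/3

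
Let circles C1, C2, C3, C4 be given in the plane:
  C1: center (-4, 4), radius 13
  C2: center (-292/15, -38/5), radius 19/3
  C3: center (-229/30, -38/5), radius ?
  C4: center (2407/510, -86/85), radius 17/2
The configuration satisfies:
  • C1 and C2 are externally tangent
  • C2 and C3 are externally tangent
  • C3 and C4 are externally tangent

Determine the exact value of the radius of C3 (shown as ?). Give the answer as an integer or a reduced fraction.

1. [ext C2·C3]  r_C3² + (38/3)r_C3 − 1199/12 = 0  ⇒  r_C3 = 11/2 (r>0 drops 1)
2. [ext C3·C4]  r_C3² + 17r_C3 − 495/4 = 0  ⇒  r_C3 = 11/2 (r>0 drops 1)

11/2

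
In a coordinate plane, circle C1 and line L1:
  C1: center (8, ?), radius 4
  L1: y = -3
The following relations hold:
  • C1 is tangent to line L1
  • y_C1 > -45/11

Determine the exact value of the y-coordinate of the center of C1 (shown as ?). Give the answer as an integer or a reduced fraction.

1. [C1‖L1]  y_C1² + 6y_C1 − 7 = 0  ⇒  y_C1 = -7 or 1
2. given y_C1 > -45/11: keep 1

1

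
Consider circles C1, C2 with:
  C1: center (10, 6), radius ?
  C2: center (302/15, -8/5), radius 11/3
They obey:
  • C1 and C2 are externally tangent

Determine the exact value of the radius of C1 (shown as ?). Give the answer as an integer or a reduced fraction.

9

1. [ext C1·C2]  r_C1² + (22/3)r_C1 − 147 = 0  ⇒  r_C1 = 9 (r>0 drops 1)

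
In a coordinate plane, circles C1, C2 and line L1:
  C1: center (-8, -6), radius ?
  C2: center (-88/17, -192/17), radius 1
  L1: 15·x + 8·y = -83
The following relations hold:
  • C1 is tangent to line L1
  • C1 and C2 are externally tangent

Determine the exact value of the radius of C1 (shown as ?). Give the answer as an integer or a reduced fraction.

1. [C1‖L1]  r_C1² − 25 = 0  ⇒  r_C1 = 5 (r>0 drops 1)
2. [ext C1·C2]  r_C1² + 2r_C1 − 35 = 0  ⇒  r_C1 = 5 (r>0 drops 1)

5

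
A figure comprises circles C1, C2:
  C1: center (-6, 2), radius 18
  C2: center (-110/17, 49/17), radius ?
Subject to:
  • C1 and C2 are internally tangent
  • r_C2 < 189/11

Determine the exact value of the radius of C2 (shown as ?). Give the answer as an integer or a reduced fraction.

17

1. [int C1,C2]  r_C2² − 36r_C2 + 323 = 0  ⇒  r_C2 = 17 or 19
2. given r_C2 < 189/11: keep 17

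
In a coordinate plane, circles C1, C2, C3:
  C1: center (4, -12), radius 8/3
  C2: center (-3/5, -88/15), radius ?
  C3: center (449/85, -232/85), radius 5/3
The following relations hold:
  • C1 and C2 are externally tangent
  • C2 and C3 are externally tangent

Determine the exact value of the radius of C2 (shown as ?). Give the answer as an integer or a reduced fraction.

5

1. [ext C1·C2]  r_C2² + (16/3)r_C2 − 155/3 = 0  ⇒  r_C2 = 5 (r>0 drops 1)
2. [ext C2·C3]  r_C2² + (10/3)r_C2 − 125/3 = 0  ⇒  r_C2 = 5 (r>0 drops 1)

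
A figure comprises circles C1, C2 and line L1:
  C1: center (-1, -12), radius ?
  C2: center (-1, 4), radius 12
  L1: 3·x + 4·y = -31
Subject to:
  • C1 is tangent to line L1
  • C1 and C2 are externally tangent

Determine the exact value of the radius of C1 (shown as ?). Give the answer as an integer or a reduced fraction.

1. [C1‖L1]  r_C1² − 16 = 0  ⇒  r_C1 = 4 (r>0 drops 1)
2. [ext C1·C2]  r_C1² + 24r_C1 − 112 = 0  ⇒  r_C1 = 4 (r>0 drops 1)

4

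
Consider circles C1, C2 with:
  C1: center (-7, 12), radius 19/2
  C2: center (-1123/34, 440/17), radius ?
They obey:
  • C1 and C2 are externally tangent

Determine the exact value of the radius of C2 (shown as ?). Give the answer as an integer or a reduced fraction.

20

1. [ext C1·C2]  r_C2² + 19r_C2 − 780 = 0  ⇒  r_C2 = 20 (r>0 drops 1)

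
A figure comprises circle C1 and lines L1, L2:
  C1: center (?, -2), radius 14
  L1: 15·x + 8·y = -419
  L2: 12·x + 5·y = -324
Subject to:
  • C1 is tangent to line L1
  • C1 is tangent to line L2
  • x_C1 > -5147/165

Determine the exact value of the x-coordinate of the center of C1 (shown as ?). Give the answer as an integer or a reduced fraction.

1. [C1‖L1]  x_C1² + (806/15)x_C1 + 7051/15 = 0  ⇒  x_C1 = -641/15 or -11
2. [C1‖L2]  x_C1² + (157/3)x_C1 + 1364/3 = 0  ⇒  x_C1 = -124/3 or -11

-11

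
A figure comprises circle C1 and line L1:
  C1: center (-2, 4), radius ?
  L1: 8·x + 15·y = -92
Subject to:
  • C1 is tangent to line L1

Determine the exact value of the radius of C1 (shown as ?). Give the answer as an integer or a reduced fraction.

1. [C1‖L1]  r_C1² − 64 = 0  ⇒  r_C1 = 8 (r>0 drops 1)

8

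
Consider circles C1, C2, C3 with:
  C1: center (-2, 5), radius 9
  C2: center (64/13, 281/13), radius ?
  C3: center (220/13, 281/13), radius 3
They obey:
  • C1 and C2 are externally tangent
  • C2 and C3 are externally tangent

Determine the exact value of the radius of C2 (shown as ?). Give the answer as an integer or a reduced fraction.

1. [ext C1·C2]  r_C2² + 18r_C2 − 243 = 0  ⇒  r_C2 = 9 (r>0 drops 1)
2. [ext C2·C3]  r_C2² + 6r_C2 − 135 = 0  ⇒  r_C2 = 9 (r>0 drops 1)

9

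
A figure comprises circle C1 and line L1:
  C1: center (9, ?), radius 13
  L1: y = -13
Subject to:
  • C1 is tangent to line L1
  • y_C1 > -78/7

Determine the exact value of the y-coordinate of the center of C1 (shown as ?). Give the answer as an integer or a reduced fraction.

1. [C1‖L1]  y_C1² + 26y_C1 = 0  ⇒  y_C1 = -26 or 0
2. given y_C1 > -78/7: keep 0

0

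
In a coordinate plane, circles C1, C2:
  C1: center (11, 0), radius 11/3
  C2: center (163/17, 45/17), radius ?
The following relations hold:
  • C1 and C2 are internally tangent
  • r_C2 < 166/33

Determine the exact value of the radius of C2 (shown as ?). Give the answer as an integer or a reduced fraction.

1. [int C1,C2]  r_C2² − (22/3)r_C2 + 40/9 = 0  ⇒  r_C2 = 2/3 or 20/3
2. given r_C2 < 166/33: keep 2/3

2/3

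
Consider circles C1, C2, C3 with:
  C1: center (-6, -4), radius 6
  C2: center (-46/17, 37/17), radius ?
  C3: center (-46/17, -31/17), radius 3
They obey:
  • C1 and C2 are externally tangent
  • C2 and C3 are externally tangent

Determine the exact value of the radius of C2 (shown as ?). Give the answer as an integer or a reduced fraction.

1. [ext C1·C2]  r_C2² + 12r_C2 − 13 = 0  ⇒  r_C2 = 1 (r>0 drops 1)
2. [ext C2·C3]  r_C2² + 6r_C2 − 7 = 0  ⇒  r_C2 = 1 (r>0 drops 1)

1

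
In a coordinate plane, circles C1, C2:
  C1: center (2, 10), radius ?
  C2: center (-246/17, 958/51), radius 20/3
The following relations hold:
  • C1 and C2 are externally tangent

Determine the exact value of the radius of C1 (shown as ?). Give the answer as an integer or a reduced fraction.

1. [ext C1·C2]  r_C1² + (40/3)r_C1 − 304 = 0  ⇒  r_C1 = 12 (r>0 drops 1)

12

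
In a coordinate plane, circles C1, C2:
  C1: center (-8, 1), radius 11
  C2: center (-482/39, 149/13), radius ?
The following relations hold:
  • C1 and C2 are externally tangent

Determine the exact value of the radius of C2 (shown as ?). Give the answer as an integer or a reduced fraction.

1. [ext C1·C2]  r_C2² + 22r_C2 − 67/9 = 0  ⇒  r_C2 = 1/3 (r>0 drops 1)

1/3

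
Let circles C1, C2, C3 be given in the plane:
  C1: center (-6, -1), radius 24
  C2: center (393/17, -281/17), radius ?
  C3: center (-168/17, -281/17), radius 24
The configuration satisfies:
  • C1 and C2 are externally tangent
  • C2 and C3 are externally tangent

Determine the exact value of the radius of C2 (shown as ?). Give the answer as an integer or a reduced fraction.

1. [ext C1·C2]  r_C2² + 48r_C2 − 513 = 0  ⇒  r_C2 = 9 (r>0 drops 1)
2. [ext C2·C3]  r_C2² + 48r_C2 − 513 = 0  ⇒  r_C2 = 9 (r>0 drops 1)

9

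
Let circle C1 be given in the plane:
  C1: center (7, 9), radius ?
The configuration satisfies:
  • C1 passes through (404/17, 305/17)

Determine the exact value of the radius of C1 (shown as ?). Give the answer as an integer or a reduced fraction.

19

1. [C1∋P]  r_C1² − 361 = 0  ⇒  r_C1 = 19 (r>0 drops 1)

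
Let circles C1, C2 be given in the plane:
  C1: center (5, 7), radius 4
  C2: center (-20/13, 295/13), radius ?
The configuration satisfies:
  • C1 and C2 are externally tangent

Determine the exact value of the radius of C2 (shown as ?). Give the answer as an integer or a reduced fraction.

1. [ext C1·C2]  r_C2² + 8r_C2 − 273 = 0  ⇒  r_C2 = 13 (r>0 drops 1)

13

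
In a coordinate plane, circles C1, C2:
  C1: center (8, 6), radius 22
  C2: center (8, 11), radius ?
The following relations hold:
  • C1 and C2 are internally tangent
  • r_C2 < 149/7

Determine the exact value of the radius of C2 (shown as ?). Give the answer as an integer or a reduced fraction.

17

1. [int C1,C2]  r_C2² − 44r_C2 + 459 = 0  ⇒  r_C2 = 17 or 27
2. given r_C2 < 149/7: keep 17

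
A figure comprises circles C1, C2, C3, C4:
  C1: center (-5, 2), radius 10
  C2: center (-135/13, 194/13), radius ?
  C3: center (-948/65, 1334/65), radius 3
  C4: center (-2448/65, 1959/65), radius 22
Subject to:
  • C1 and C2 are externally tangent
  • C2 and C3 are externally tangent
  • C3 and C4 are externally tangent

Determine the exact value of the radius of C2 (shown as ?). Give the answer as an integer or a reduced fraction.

1. [ext C1·C2]  r_C2² + 20r_C2 − 96 = 0  ⇒  r_C2 = 4 (r>0 drops 1)
2. [ext C2·C3]  r_C2² + 6r_C2 − 40 = 0  ⇒  r_C2 = 4 (r>0 drops 1)

4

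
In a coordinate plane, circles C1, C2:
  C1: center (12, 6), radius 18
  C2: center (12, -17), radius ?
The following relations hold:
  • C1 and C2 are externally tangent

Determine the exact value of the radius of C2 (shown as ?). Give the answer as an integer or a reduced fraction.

5

1. [ext C1·C2]  r_C2² + 36r_C2 − 205 = 0  ⇒  r_C2 = 5 (r>0 drops 1)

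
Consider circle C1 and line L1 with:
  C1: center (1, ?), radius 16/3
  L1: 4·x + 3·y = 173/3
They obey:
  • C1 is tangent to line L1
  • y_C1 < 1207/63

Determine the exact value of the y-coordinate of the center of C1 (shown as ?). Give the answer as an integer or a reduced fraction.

9

1. [C1‖L1]  y_C1² − (322/9)y_C1 + 241 = 0  ⇒  y_C1 = 9 or 241/9
2. given y_C1 < 1207/63: keep 9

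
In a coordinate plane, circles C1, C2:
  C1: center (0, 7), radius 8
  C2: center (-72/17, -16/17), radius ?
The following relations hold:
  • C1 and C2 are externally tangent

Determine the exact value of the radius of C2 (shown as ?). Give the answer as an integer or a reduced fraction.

1. [ext C1·C2]  r_C2² + 16r_C2 − 17 = 0  ⇒  r_C2 = 1 (r>0 drops 1)

1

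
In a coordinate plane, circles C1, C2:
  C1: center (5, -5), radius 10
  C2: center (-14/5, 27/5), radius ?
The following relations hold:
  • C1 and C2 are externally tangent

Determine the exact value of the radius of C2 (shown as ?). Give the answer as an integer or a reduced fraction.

3

1. [ext C1·C2]  r_C2² + 20r_C2 − 69 = 0  ⇒  r_C2 = 3 (r>0 drops 1)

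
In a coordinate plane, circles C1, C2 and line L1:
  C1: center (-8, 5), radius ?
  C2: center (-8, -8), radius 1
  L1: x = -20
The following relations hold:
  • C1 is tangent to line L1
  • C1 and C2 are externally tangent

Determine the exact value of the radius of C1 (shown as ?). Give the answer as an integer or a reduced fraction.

1. [C1‖L1]  r_C1² − 144 = 0  ⇒  r_C1 = 12 (r>0 drops 1)
2. [ext C1·C2]  r_C1² + 2r_C1 − 168 = 0  ⇒  r_C1 = 12 (r>0 drops 1)

12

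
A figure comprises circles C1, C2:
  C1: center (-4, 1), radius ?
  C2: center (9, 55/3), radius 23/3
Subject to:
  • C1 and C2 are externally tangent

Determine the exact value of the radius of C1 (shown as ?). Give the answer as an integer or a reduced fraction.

14

1. [ext C1·C2]  r_C1² + (46/3)r_C1 − 1232/3 = 0  ⇒  r_C1 = 14 (r>0 drops 1)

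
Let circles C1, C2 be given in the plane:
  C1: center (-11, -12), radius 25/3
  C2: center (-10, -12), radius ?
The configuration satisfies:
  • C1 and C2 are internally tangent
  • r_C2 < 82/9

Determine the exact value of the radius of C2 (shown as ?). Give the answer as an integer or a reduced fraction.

22/3

1. [int C1,C2]  r_C2² − (50/3)r_C2 + 616/9 = 0  ⇒  r_C2 = 22/3 or 28/3
2. given r_C2 < 82/9: keep 22/3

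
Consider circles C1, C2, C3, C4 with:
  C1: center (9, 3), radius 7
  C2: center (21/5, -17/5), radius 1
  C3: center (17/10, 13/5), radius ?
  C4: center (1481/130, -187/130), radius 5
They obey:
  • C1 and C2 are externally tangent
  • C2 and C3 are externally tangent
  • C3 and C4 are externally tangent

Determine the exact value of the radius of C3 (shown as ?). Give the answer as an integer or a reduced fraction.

11/2

1. [ext C2·C3]  r_C3² + 2r_C3 − 165/4 = 0  ⇒  r_C3 = 11/2 (r>0 drops 1)
2. [ext C3·C4]  r_C3² + 10r_C3 − 341/4 = 0  ⇒  r_C3 = 11/2 (r>0 drops 1)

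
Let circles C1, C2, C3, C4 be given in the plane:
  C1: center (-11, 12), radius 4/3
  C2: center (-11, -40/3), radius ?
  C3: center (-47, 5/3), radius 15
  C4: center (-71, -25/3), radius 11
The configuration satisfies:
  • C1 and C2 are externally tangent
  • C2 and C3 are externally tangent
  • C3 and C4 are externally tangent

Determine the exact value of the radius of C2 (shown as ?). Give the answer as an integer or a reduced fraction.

1. [ext C1·C2]  r_C2² + (8/3)r_C2 − 640 = 0  ⇒  r_C2 = 24 (r>0 drops 1)
2. [ext C2·C3]  r_C2² + 30r_C2 − 1296 = 0  ⇒  r_C2 = 24 (r>0 drops 1)

24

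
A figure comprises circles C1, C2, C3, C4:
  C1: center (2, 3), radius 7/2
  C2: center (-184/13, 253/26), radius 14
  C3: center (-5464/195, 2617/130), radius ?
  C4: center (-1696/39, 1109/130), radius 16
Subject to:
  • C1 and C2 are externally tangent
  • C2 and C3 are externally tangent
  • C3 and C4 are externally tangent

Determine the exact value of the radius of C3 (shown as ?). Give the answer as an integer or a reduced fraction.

1. [ext C2·C3]  r_C3² + 28r_C3 − 940/9 = 0  ⇒  r_C3 = 10/3 (r>0 drops 1)
2. [ext C3·C4]  r_C3² + 32r_C3 − 1060/9 = 0  ⇒  r_C3 = 10/3 (r>0 drops 1)

10/3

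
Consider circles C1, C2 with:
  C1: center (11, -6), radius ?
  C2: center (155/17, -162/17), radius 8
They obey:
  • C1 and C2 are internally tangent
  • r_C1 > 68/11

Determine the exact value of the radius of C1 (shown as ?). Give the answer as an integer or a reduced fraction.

12

1. [int C1,C2]  r_C1² − 16r_C1 + 48 = 0  ⇒  r_C1 = 4 or 12
2. given r_C1 > 68/11: keep 12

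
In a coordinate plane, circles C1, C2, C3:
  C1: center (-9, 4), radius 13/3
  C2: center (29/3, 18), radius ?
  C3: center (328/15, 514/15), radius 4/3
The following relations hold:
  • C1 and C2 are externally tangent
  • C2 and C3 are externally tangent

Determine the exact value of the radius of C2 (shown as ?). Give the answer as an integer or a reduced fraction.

19

1. [ext C1·C2]  r_C2² + (26/3)r_C2 − 1577/3 = 0  ⇒  r_C2 = 19 (r>0 drops 1)
2. [ext C2·C3]  r_C2² + (8/3)r_C2 − 1235/3 = 0  ⇒  r_C2 = 19 (r>0 drops 1)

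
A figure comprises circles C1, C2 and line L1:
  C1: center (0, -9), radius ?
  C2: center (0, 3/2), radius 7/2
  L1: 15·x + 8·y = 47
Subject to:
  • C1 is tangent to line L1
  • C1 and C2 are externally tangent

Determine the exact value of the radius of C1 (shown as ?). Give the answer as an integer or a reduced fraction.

7

1. [C1‖L1]  r_C1² − 49 = 0  ⇒  r_C1 = 7 (r>0 drops 1)
2. [ext C1·C2]  r_C1² + 7r_C1 − 98 = 0  ⇒  r_C1 = 7 (r>0 drops 1)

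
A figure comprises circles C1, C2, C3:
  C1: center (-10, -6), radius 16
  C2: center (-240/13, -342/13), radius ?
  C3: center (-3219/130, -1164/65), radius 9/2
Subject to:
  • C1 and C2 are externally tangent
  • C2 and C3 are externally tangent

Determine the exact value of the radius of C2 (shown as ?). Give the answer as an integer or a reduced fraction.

6

1. [ext C1·C2]  r_C2² + 32r_C2 − 228 = 0  ⇒  r_C2 = 6 (r>0 drops 1)
2. [ext C2·C3]  r_C2² + 9r_C2 − 90 = 0  ⇒  r_C2 = 6 (r>0 drops 1)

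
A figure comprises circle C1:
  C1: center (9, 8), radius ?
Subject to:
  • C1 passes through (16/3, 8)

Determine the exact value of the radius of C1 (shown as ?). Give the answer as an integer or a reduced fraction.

1. [C1∋P]  r_C1² − 121/9 = 0  ⇒  r_C1 = 11/3 (r>0 drops 1)

11/3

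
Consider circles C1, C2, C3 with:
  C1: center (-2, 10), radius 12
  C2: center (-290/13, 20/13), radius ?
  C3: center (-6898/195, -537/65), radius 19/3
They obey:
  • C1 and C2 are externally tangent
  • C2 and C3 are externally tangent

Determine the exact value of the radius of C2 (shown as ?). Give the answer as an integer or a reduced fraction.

1. [ext C1·C2]  r_C2² + 24r_C2 − 340 = 0  ⇒  r_C2 = 10 (r>0 drops 1)
2. [ext C2·C3]  r_C2² + (38/3)r_C2 − 680/3 = 0  ⇒  r_C2 = 10 (r>0 drops 1)

10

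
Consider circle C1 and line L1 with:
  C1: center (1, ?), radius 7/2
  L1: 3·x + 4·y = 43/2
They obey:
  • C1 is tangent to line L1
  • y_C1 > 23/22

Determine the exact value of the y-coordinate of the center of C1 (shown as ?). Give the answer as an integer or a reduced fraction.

9

1. [C1‖L1]  y_C1² − (37/4)y_C1 + 9/4 = 0  ⇒  y_C1 = 1/4 or 9
2. given y_C1 > 23/22: keep 9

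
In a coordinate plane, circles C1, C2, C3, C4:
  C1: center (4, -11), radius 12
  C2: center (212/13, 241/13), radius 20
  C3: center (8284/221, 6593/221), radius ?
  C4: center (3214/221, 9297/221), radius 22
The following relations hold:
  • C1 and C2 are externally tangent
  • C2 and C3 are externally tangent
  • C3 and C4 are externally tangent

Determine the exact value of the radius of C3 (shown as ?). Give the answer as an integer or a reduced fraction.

1. [ext C2·C3]  r_C3² + 40r_C3 − 176 = 0  ⇒  r_C3 = 4 (r>0 drops 1)
2. [ext C3·C4]  r_C3² + 44r_C3 − 192 = 0  ⇒  r_C3 = 4 (r>0 drops 1)

4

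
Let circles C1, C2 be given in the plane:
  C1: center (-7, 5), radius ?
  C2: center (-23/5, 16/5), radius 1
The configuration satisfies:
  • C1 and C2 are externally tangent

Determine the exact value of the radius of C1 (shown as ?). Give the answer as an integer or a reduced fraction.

1. [ext C1·C2]  r_C1² + 2r_C1 − 8 = 0  ⇒  r_C1 = 2 (r>0 drops 1)

2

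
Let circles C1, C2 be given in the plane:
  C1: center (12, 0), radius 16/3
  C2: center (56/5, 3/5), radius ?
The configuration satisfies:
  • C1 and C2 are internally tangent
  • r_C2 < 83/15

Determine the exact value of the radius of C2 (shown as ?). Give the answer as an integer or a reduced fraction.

1. [int C1,C2]  r_C2² − (32/3)r_C2 + 247/9 = 0  ⇒  r_C2 = 13/3 or 19/3
2. given r_C2 < 83/15: keep 13/3

13/3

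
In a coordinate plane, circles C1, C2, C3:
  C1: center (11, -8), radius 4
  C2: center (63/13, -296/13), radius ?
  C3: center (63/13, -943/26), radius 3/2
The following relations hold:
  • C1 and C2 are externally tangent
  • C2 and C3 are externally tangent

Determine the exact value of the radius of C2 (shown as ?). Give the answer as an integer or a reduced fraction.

1. [ext C1·C2]  r_C2² + 8r_C2 − 240 = 0  ⇒  r_C2 = 12 (r>0 drops 1)
2. [ext C2·C3]  r_C2² + 3r_C2 − 180 = 0  ⇒  r_C2 = 12 (r>0 drops 1)

12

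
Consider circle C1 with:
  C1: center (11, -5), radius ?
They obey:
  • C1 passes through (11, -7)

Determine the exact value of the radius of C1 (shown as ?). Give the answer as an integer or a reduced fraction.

1. [C1∋P]  r_C1² − 4 = 0  ⇒  r_C1 = 2 (r>0 drops 1)

2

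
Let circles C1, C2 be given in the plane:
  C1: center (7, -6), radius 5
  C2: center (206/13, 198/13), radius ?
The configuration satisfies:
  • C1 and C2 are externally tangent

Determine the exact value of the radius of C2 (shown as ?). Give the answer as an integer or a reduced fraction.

1. [ext C1·C2]  r_C2² + 10r_C2 − 504 = 0  ⇒  r_C2 = 18 (r>0 drops 1)

18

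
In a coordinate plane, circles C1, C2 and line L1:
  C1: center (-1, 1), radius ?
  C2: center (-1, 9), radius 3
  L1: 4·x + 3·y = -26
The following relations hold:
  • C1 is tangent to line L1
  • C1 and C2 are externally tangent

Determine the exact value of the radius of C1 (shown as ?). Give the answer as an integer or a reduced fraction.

5

1. [C1‖L1]  r_C1² − 25 = 0  ⇒  r_C1 = 5 (r>0 drops 1)
2. [ext C1·C2]  r_C1² + 6r_C1 − 55 = 0  ⇒  r_C1 = 5 (r>0 drops 1)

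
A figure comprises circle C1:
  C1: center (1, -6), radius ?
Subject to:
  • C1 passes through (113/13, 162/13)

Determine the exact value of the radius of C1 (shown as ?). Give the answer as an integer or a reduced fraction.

20

1. [C1∋P]  r_C1² − 400 = 0  ⇒  r_C1 = 20 (r>0 drops 1)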